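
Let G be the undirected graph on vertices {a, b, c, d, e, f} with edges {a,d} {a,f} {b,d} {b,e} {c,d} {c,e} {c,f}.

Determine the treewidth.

2

A width-2 tree decomposition is:
Bags: B1 = {b, c, e}  B2 = {b, c, d}  B3 = {c, d, f}  B4 = {a, d, f}
Tree: B1–B2, B2–B3, B3–B4
The largest bag has 3 vertices, giving width 2; this decomposition certifies tw(G) ≤ 2. Since e–b–d–c–e is a cycle in G, G is not acyclic. Forests are exactly the graphs of treewidth ≤ 1, so tw(G) ≥ 2. The upper and lower bounds meet at 2, so that is the treewidth.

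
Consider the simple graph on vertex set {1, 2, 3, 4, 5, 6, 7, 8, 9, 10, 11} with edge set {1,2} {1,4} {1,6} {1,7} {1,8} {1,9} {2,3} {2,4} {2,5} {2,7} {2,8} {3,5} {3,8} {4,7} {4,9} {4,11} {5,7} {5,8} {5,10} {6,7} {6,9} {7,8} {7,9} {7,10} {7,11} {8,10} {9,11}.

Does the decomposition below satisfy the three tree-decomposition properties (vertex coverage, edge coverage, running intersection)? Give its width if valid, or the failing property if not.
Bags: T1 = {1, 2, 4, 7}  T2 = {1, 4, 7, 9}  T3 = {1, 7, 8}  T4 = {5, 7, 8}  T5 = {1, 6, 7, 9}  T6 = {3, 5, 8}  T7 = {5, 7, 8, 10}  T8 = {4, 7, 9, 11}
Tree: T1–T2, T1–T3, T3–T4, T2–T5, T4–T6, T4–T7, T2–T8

No — edge (2,8) lies in no bag.

A tree decomposition must satisfy three properties: every vertex lies in some bag; for every edge, both endpoints lie together in some bag; and for every vertex, the bags containing it form a connected subtree. Here edge (2,8) lies in no bag, so the decomposition is invalid.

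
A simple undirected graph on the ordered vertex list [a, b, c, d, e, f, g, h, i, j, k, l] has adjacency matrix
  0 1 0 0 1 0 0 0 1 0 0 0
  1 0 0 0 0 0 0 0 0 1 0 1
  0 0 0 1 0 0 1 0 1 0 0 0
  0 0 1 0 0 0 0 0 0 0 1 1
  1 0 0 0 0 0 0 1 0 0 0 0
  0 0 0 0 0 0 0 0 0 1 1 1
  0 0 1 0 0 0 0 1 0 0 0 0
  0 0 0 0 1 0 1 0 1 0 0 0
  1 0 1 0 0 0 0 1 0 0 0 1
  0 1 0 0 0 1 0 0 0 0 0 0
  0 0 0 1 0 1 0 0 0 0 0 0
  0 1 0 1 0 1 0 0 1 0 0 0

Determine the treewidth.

3

A width-3 tree decomposition is:
Bags: B1 = {a, e, g, h}  B2 = {a, g, h, i}  B3 = {a, c, g, i}  B4 = {a, b, c, i}  B5 = {b, c, i, l}  B6 = {b, c, d, l}  B7 = {b, d, j, l}  B8 = {d, f, j, l}  B9 = {d, f, j, k}
Tree: B1–B2, B2–B3, B3–B4, B4–B5, B5–B6, B6–B7, B7–B8, B8–B9
The largest bag has 4 vertices, giving width 3; this decomposition certifies tw(G) ≤ 3. For the lower bound: the 4 vertex sets {e,g,h}, {a}, {i}, {b,c,d,l} are disjoint, each induces a connected subgraph, and every pair is joined by at least one edge of G. Contracting each set to a single vertex therefore yields K_{4} as a minor, and since treewidth is minor-monotone, tw(G) ≥ tw(K_{4}) = 3. Therefore the treewidth is 3.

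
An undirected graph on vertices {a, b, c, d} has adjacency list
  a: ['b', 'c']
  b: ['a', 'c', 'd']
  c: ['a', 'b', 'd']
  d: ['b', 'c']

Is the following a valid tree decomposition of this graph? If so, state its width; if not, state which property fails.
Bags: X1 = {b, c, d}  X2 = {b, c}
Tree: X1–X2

No — vertex a appears in no bag.

A tree decomposition must satisfy three properties: every vertex lies in some bag; for every edge, both endpoints lie together in some bag; and for every vertex, the bags containing it form a connected subtree. Here vertex a appears in no bag, so the decomposition is invalid.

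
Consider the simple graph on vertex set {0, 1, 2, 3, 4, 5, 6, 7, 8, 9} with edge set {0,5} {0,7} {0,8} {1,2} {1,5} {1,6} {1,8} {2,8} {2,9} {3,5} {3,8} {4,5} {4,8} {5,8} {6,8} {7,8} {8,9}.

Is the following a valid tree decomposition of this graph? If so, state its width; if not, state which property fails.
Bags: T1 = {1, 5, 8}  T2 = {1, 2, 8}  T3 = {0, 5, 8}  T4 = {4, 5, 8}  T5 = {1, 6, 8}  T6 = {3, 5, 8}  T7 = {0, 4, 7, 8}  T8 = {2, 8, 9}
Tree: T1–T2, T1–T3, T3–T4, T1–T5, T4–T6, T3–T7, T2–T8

No — bags containing vertex 4 are not connected in the tree.

A tree decomposition must satisfy three properties: every vertex lies in some bag; for every edge, both endpoints lie together in some bag; and for every vertex, the bags containing it form a connected subtree. Here bags containing vertex 4 are not connected in the tree, so the decomposition is invalid.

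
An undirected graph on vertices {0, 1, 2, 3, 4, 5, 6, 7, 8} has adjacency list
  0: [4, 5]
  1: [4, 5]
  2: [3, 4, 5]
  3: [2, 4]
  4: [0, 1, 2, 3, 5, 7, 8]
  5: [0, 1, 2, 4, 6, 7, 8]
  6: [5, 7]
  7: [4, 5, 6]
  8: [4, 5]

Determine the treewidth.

A width-2 tree decomposition is:
Bags: B1 = {2, 4, 5}  B2 = {4, 5, 7}  B3 = {1, 4, 5}  B4 = {0, 4, 5}  B5 = {2, 3, 4}  B6 = {5, 6, 7}  B7 = {4, 5, 8}
Tree: B1–B2, B1–B3, B1–B4, B1–B5, B2–B6, B3–B7
The largest bag has 3 vertices, giving width 2; this decomposition certifies tw(G) ≤ 2. On the other hand G contains the 3-clique {2, 3, 4}. A clique must lie in a single bag of any decomposition, so no decomposition can have width below 2. Combining the bounds, tw(G) = 2.

2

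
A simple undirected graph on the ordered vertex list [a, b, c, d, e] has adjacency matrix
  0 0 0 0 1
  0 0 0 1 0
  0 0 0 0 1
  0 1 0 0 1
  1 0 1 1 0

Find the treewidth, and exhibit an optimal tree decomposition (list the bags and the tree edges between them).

Treewidth 1.
One such decomposition:
Bags: B1 = {a, e}  B2 = {d, e}  B3 = {c, e}  B4 = {b, d}
Tree: B1–B2, B1–B3, B2–B4

The largest bag has 2 vertices, giving width 1; this decomposition certifies tw(G) ≤ 1. Any graph with an edge has treewidth ≥ 1, and G has the edge a–e. The upper and lower bounds meet at 1, so that is the treewidth.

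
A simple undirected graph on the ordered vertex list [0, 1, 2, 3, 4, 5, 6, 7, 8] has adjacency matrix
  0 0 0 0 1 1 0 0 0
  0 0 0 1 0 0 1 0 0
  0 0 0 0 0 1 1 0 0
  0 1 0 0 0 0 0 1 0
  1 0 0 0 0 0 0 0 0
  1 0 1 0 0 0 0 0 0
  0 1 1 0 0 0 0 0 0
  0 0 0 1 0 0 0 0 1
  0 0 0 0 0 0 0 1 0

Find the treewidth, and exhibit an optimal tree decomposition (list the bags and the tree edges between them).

Every bag has size at most 2, so the width is 2 − 1 = 1 and tw(G) ≤ 1. Since G has at least one edge (e.g. 4–0), it is not an edgeless graph, so tw(G) ≥ 1. The upper and lower bounds meet at 1, so that is the treewidth.

Treewidth 1.
Bags: B1 = {0, 4}  B2 = {0, 5}  B3 = {2, 5}  B4 = {2, 6}  B5 = {1, 6}  B6 = {1, 3}  B7 = {3, 7}  B8 = {7, 8}
Tree: B1–B2, B2–B3, B3–B4, B4–B5, B5–B6, B6–B7, B7–B8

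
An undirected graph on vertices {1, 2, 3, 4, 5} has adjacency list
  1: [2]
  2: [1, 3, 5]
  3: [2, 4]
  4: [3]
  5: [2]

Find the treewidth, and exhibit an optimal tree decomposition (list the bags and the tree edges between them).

The largest bag has 2 vertices, giving width 1; this decomposition certifies tw(G) ≤ 1. Any graph with an edge has treewidth ≥ 1, and G has the edge 5–2. Hence tw(G) = 1 exactly.

Treewidth 1.
One such decomposition:
Bags: B1 = {2, 5}  B2 = {2, 3}  B3 = {1, 2}  B4 = {3, 4}
Tree: B1–B2, B1–B3, B2–B4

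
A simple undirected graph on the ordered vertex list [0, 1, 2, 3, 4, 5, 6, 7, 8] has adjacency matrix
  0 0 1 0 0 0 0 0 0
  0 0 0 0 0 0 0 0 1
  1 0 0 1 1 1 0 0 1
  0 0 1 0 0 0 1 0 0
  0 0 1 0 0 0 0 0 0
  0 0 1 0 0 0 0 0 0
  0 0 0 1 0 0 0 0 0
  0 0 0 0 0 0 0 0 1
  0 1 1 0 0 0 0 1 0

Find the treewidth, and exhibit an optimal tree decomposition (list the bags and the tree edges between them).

Treewidth 1.
Bags: B1 = {2, 3}  B2 = {0, 2}  B3 = {3, 6}  B4 = {2, 8}  B5 = {2, 4}  B6 = {2, 5}  B7 = {1, 8}  B8 = {7, 8}
Tree: B1–B2, B1–B3, B2–B4, B2–B5, B4–B6, B4–B7, B4–B8

Each bag holds 2 vertices, so the decomposition has width 1, which upper-bounds the treewidth. Since G has at least one edge (e.g. 3–2), it is not an edgeless graph, so tw(G) ≥ 1. Combining the bounds, tw(G) = 1.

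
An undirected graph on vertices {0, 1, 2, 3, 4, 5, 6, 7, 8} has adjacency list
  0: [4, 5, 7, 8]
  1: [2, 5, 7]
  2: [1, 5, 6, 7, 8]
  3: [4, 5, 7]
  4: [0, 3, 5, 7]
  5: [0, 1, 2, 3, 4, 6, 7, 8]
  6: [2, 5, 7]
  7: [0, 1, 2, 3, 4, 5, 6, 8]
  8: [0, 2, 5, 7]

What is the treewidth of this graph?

3

A width-3 tree decomposition is:
Bags: B1 = {0, 4, 5, 7}  B2 = {0, 5, 7, 8}  B3 = {3, 4, 5, 7}  B4 = {2, 5, 7, 8}  B5 = {1, 2, 5, 7}  B6 = {2, 5, 6, 7}
Tree: B1–B2, B1–B3, B2–B4, B4–B5, B4–B6
Every bag has size at most 4, so the width is 4 − 1 = 3 and tw(G) ≤ 3. On the other hand G contains the 4-clique {0, 5, 7, 8}. A clique must lie in a single bag of any decomposition, so no decomposition can have width below 3. Therefore the treewidth is 3.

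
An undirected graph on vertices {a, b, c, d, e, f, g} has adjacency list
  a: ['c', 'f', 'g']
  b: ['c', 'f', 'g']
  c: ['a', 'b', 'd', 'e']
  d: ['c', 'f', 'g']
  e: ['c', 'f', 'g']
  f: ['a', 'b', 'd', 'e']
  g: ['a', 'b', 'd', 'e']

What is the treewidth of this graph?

3

A width-3 tree decomposition is:
Bags: B1 = {b, c, f, g}  B2 = {c, d, f, g}  B3 = {a, c, f, g}  B4 = {c, e, f, g}
Tree: B1–B2, B2–B3, B3–B4
Each bag holds 4 vertices, so the decomposition has width 3, which upper-bounds the treewidth. For the lower bound: the 4 vertex sets {b,c}, {d,g}, {f}, {a} are disjoint, each induces a connected subgraph, and every pair is joined by at least one edge of G. Contracting each set to a single vertex therefore yields K_{4} as a minor, and since treewidth is minor-monotone, tw(G) ≥ tw(K_{4}) = 3. The upper and lower bounds meet at 3, so that is the treewidth.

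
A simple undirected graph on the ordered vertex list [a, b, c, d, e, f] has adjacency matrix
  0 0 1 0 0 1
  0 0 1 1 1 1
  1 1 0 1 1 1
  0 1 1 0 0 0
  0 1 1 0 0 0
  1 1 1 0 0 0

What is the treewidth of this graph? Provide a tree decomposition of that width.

Treewidth 2.
Bags: B1 = {a, c, f}  B2 = {b, c, f}  B3 = {b, c, d}  B4 = {b, c, e}
Tree: B1–B2, B2–B3, B2–B4

Each bag holds 3 vertices, so the decomposition has width 2, which upper-bounds the treewidth. On the other hand G contains the 3-clique {a, c, f}. A clique must lie in a single bag of any decomposition, so no decomposition can have width below 2. Therefore the treewidth is 2.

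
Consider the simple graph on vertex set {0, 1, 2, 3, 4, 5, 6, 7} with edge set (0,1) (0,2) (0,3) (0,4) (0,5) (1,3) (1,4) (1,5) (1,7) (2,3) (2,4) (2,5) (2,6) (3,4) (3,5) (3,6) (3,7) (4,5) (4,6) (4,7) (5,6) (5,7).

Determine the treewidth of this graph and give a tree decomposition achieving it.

Treewidth 4.
Bags: B1 = {0, 2, 3, 4, 5}  B2 = {0, 1, 3, 4, 5}  B3 = {2, 3, 4, 5, 6}  B4 = {1, 3, 4, 5, 7}
Tree: B1–B2, B1–B3, B2–B4

Each bag holds 5 vertices, so the decomposition has width 4, which upper-bounds the treewidth. On the other hand G contains the 5-clique {0, 1, 3, 4, 5}. A clique must lie in a single bag of any decomposition, so no decomposition can have width below 4. The upper and lower bounds meet at 4, so that is the treewidth.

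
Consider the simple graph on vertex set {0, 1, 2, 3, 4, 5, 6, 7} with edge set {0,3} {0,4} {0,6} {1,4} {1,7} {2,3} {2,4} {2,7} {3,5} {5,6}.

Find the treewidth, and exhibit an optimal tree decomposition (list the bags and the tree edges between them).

Treewidth 2.
One optimal decomposition is:
Bags: B1 = {3, 5, 6}  B2 = {0, 3, 6}  B3 = {0, 2, 3}  B4 = {0, 2, 4}  B5 = {2, 4, 7}  B6 = {1, 4, 7}
Tree: B1–B2, B2–B3, B3–B4, B4–B5, B5–B6

Every bag has size at most 3, so the width is 3 − 1 = 2 and tw(G) ≤ 2. Since 5–6–0–3–5 is a cycle in G, G is not acyclic. Forests are exactly the graphs of treewidth ≤ 1, so tw(G) ≥ 2. The upper and lower bounds meet at 2, so that is the treewidth.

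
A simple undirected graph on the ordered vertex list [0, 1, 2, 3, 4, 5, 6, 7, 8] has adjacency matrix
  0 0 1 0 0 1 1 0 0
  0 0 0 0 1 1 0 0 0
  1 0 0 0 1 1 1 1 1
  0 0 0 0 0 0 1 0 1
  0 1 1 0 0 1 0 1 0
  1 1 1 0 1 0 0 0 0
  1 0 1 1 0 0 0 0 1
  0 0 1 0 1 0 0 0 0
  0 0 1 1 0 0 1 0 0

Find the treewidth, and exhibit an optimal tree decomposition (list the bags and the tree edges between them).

Treewidth 2.
One such decomposition:
Bags: B1 = {0, 2, 6}  B2 = {0, 2, 5}  B3 = {2, 4, 5}  B4 = {2, 6, 8}  B5 = {2, 4, 7}  B6 = {1, 4, 5}  B7 = {3, 6, 8}
Tree: B1–B2, B2–B3, B1–B4, B3–B5, B3–B6, B4–B7

The largest bag has 3 vertices, giving width 2; this decomposition certifies tw(G) ≤ 2. For the lower bound, the 3 vertices {1, 4, 5} are pairwise adjacent, and any tree decomposition puts a clique entirely inside one bag — forcing width ≥ 2. The upper and lower bounds meet at 2, so that is the treewidth.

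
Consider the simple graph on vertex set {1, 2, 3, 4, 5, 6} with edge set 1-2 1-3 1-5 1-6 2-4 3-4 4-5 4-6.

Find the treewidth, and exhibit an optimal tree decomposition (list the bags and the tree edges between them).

The largest bag has 3 vertices, giving width 2; this decomposition certifies tw(G) ≤ 2. The edges 3–1–2–4–3 form a cycle, so G is not a tree and its treewidth is at least 2. Therefore the treewidth is 2.

Treewidth 2.
One such decomposition:
Bags: B1 = {1, 3, 4}  B2 = {1, 2, 4}  B3 = {1, 4, 6}  B4 = {1, 4, 5}
Tree: B1–B2, B2–B3, B3–B4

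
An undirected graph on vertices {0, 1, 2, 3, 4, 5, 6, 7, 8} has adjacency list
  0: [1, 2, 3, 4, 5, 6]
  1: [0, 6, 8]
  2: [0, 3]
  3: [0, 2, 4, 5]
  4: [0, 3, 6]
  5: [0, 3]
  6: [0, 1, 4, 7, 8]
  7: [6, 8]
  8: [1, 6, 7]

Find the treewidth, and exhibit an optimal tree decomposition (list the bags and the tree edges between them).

Treewidth 2.
One such decomposition:
Bags: B1 = {0, 4, 6}  B2 = {0, 1, 6}  B3 = {1, 6, 8}  B4 = {0, 3, 4}  B5 = {0, 3, 5}  B6 = {6, 7, 8}  B7 = {0, 2, 3}
Tree: B1–B2, B2–B3, B1–B4, B4–B5, B3–B6, B4–B7

Each bag holds 3 vertices, so the decomposition has width 2, which upper-bounds the treewidth. Conversely, {0, 1, 6} is a clique of size 3, and the vertices of any clique must share a bag in every tree decomposition; so some bag has ≥ 3 vertices and tw(G) ≥ 2. Combining the bounds, tw(G) = 2.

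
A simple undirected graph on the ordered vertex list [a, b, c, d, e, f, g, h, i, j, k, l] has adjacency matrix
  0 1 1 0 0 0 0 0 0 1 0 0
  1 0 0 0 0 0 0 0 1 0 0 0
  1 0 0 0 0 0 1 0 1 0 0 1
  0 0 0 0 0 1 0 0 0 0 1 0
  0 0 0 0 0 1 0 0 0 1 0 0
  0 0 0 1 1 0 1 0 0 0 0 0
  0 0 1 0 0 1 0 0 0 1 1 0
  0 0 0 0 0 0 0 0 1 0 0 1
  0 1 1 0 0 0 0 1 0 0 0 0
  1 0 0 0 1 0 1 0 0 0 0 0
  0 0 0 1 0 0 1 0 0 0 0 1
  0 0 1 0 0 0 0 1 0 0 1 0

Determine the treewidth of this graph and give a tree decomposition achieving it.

Treewidth 3.
One optimal decomposition is:
Bags: B1 = {d, e, f, k}  B2 = {e, f, g, k}  B3 = {e, g, j, k}  B4 = {g, j, k, l}  B5 = {c, g, j, l}  B6 = {a, c, j, l}  B7 = {a, c, h, l}  B8 = {a, c, h, i}  B9 = {a, b, h, i}
Tree: B1–B2, B2–B3, B3–B4, B4–B5, B5–B6, B6–B7, B7–B8, B8–B9

The largest bag has 4 vertices, giving width 3; this decomposition certifies tw(G) ≤ 3. For the lower bound: the 4 vertex sets {d,e,f}, {k}, {g}, {a,c,j,l} are disjoint, each induces a connected subgraph, and every pair is joined by at least one edge of G. Contracting each set to a single vertex therefore yields K_{4} as a minor, and since treewidth is minor-monotone, tw(G) ≥ tw(K_{4}) = 3. Combining the bounds, tw(G) = 3.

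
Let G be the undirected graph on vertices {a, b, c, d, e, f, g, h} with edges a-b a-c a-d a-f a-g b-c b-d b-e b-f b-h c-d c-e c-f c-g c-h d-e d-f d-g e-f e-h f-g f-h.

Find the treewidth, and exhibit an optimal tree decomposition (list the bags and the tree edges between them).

Treewidth 4.
Bags: B1 = {a, b, c, d, f}  B2 = {a, c, d, f, g}  B3 = {b, c, d, e, f}  B4 = {b, c, e, f, h}
Tree: B1–B2, B1–B3, B3–B4

Each bag holds 5 vertices, so the decomposition has width 4, which upper-bounds the treewidth. Conversely, {b, c, d, e, f} is a clique of size 5, and the vertices of any clique must share a bag in every tree decomposition; so some bag has ≥ 5 vertices and tw(G) ≥ 4. Therefore the treewidth is 4.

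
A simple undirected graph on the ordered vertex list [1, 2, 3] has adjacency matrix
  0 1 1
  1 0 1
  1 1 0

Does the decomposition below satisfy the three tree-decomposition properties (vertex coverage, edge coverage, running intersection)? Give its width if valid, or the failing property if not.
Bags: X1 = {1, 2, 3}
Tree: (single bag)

Checking the three conditions: (i) the bags cover all of {1, 2, 3}; (ii) for each edge, some bag contains both endpoints; (iii) the bags containing any fixed vertex form a subtree. All hold, so the decomposition is valid with width 3 − 1 = 2.

Yes; width 2.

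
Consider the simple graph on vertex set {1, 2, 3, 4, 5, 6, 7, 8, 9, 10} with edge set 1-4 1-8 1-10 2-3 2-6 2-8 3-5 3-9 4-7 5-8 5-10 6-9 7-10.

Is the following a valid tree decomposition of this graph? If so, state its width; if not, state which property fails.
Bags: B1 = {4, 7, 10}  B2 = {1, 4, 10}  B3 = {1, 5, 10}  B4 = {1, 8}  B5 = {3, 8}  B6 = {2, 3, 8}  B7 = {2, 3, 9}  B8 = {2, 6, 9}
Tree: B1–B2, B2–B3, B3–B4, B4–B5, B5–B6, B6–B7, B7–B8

No — edge (5,8) lies in no bag.

A tree decomposition must satisfy three properties: every vertex lies in some bag; for every edge, both endpoints lie together in some bag; and for every vertex, the bags containing it form a connected subtree. Here edge (5,8) lies in no bag, so the decomposition is invalid.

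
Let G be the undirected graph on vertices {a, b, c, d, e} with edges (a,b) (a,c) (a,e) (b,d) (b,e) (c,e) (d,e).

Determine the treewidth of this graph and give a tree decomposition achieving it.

Every bag has size at most 3, so the width is 3 − 1 = 2 and tw(G) ≤ 2. Conversely, {b, d, e} is a clique of size 3, and the vertices of any clique must share a bag in every tree decomposition; so some bag has ≥ 3 vertices and tw(G) ≥ 2. The upper and lower bounds meet at 2, so that is the treewidth.

Treewidth 2.
One optimal decomposition is:
Bags: B1 = {a, b, e}  B2 = {a, c, e}  B3 = {b, d, e}
Tree: B1–B2, B1–B3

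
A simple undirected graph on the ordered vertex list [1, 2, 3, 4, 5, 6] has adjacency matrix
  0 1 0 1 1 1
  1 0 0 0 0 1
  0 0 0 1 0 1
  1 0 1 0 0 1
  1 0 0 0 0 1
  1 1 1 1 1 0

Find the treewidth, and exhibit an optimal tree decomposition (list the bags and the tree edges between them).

Treewidth 2.
One such decomposition:
Bags: B1 = {1, 4, 6}  B2 = {1, 5, 6}  B3 = {3, 4, 6}  B4 = {1, 2, 6}
Tree: B1–B2, B1–B3, B2–B4

Every bag has size at most 3, so the width is 3 − 1 = 2 and tw(G) ≤ 2. Conversely, {1, 2, 6} is a clique of size 3, and the vertices of any clique must share a bag in every tree decomposition; so some bag has ≥ 3 vertices and tw(G) ≥ 2. Hence tw(G) = 2 exactly.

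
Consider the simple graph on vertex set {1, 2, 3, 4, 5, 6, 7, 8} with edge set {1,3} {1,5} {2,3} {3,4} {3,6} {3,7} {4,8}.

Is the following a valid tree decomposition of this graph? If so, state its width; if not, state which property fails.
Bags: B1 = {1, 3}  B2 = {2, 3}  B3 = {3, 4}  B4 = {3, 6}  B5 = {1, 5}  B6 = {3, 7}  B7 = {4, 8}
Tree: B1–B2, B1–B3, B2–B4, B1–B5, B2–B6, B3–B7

Yes; width 1.

Every vertex of G appears in some bag (union = {1, 2, 3, 4, 5, 6, 7, 8}); every edge is covered by a bag; and for each vertex v the set of bags containing v is connected in the bag tree. The decomposition is therefore valid. The largest bag has 2 vertices, so the width is 1.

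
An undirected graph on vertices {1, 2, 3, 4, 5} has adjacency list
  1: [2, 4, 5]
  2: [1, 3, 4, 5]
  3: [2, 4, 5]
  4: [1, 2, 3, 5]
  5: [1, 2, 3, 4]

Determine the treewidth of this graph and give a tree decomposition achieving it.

Treewidth 3.
One optimal decomposition is:
Bags: B1 = {1, 2, 4, 5}  B2 = {2, 3, 4, 5}
Tree: B1–B2

Every bag has size at most 4, so the width is 4 − 1 = 3 and tw(G) ≤ 3. For the lower bound, the 4 vertices {1, 2, 4, 5} are pairwise adjacent, and any tree decomposition puts a clique entirely inside one bag — forcing width ≥ 3. The upper and lower bounds meet at 3, so that is the treewidth.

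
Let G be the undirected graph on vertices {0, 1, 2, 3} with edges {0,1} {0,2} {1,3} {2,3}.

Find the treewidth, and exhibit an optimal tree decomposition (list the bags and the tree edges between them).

Each bag holds 3 vertices, so the decomposition has width 2, which upper-bounds the treewidth. Since 1–3–2–0–1 is a cycle in G, G is not acyclic. Forests are exactly the graphs of treewidth ≤ 1, so tw(G) ≥ 2. The upper and lower bounds meet at 2, so that is the treewidth.

Treewidth 2.
Bags: B1 = {1, 2, 3}  B2 = {0, 1, 2}
Tree: B1–B2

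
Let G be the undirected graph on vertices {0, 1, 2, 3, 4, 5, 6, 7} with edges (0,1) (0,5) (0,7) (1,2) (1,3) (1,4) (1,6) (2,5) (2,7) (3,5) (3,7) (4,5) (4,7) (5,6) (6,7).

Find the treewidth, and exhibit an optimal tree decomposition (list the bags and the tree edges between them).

Treewidth 3.
One such decomposition:
Bags: B1 = {0, 1, 5, 7}  B2 = {1, 5, 6, 7}  B3 = {1, 3, 5, 7}  B4 = {1, 2, 5, 7}  B5 = {1, 4, 5, 7}
Tree: B1–B2, B2–B3, B3–B4, B4–B5

The largest bag has 4 vertices, giving width 3; this decomposition certifies tw(G) ≤ 3. For the lower bound: the 4 vertex sets {0,7}, {1,6}, {5}, {3} are disjoint, each induces a connected subgraph, and every pair is joined by at least one edge of G. Contracting each set to a single vertex therefore yields K_{4} as a minor, and since treewidth is minor-monotone, tw(G) ≥ tw(K_{4}) = 3. Therefore the treewidth is 3.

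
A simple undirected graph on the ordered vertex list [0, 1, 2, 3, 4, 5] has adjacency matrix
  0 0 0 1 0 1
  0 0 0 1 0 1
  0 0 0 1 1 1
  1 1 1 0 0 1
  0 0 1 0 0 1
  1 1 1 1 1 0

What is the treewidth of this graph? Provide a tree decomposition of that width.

The largest bag has 3 vertices, giving width 2; this decomposition certifies tw(G) ≤ 2. On the other hand G contains the 3-clique {0, 3, 5}. A clique must lie in a single bag of any decomposition, so no decomposition can have width below 2. Combining the bounds, tw(G) = 2.

Treewidth 2.
Bags: B1 = {2, 3, 5}  B2 = {2, 4, 5}  B3 = {0, 3, 5}  B4 = {1, 3, 5}
Tree: B1–B2, B1–B3, B3–B4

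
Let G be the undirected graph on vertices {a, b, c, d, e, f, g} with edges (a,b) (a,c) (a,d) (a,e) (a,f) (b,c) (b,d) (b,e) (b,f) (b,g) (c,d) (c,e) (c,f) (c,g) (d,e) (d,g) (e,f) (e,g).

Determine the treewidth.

4

A width-4 tree decomposition is:
Bags: B1 = {a, b, c, d, e}  B2 = {b, c, d, e, g}  B3 = {a, b, c, e, f}
Tree: B1–B2, B1–B3
Each bag holds 5 vertices, so the decomposition has width 4, which upper-bounds the treewidth. On the other hand G contains the 5-clique {b, c, d, e, g}. A clique must lie in a single bag of any decomposition, so no decomposition can have width below 4. The upper and lower bounds meet at 4, so that is the treewidth.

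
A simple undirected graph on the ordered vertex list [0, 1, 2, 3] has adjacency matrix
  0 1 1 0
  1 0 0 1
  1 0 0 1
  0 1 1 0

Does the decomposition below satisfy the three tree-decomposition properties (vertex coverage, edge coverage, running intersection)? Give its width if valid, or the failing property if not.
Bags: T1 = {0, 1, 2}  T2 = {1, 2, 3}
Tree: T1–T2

Vertex coverage: the bags together contain {0, 1, 2, 3}, the full vertex set. Edge coverage: each edge of G has both endpoints in at least one bag. Running intersection: for every vertex, the bags containing it form a connected subtree. All three properties hold, so this is a valid tree decomposition of width max|bag| − 1 = 2, and hence tw(G) ≤ 2.

Yes; width 2.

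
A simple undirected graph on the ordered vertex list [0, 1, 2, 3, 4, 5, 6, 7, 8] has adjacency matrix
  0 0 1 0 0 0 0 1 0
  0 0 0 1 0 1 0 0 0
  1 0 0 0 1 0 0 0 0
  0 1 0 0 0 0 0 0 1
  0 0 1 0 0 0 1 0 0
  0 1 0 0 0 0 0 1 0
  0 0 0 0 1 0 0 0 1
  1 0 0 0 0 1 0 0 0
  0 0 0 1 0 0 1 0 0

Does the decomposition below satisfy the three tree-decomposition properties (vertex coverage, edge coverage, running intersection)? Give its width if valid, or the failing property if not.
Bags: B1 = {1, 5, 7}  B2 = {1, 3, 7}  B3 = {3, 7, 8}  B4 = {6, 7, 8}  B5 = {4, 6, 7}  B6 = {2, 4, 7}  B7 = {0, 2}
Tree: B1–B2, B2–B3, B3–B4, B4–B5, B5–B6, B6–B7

A tree decomposition must satisfy three properties: every vertex lies in some bag; for every edge, both endpoints lie together in some bag; and for every vertex, the bags containing it form a connected subtree. Here edge (7,0) lies in no bag, so the decomposition is invalid.

No — edge (7,0) lies in no bag.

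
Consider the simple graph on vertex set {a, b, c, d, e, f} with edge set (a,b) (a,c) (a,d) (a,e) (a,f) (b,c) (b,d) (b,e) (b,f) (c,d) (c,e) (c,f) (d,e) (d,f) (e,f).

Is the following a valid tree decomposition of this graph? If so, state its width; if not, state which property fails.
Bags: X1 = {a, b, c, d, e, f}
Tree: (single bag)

Checking the three conditions: (i) the bags cover all of {a, b, c, d, e, f}; (ii) for each edge, some bag contains both endpoints; (iii) the bags containing any fixed vertex form a subtree. All hold, so the decomposition is valid with width 6 − 1 = 5.

Yes; width 5.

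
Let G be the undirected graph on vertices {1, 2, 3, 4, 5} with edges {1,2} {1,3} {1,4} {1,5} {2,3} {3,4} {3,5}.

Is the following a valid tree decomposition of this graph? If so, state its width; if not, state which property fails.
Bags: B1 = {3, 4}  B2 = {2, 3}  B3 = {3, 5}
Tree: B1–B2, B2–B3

No — vertex 1 appears in no bag.

A tree decomposition must satisfy three properties: every vertex lies in some bag; for every edge, both endpoints lie together in some bag; and for every vertex, the bags containing it form a connected subtree. Here vertex 1 appears in no bag, so the decomposition is invalid.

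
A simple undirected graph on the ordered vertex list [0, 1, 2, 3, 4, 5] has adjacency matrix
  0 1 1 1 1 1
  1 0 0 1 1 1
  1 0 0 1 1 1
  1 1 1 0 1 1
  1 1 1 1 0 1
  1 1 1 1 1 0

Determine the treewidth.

4

A width-4 tree decomposition is:
Bags: B1 = {0, 2, 3, 4, 5}  B2 = {0, 1, 3, 4, 5}
Tree: B1–B2
Each bag holds 5 vertices, so the decomposition has width 4, which upper-bounds the treewidth. For the lower bound, the 5 vertices {0, 1, 3, 4, 5} are pairwise adjacent, and any tree decomposition puts a clique entirely inside one bag — forcing width ≥ 4. Therefore the treewidth is 4.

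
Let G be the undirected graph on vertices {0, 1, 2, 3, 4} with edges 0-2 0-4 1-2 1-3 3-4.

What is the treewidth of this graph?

2

A width-2 tree decomposition is:
Bags: B1 = {1, 2, 3}  B2 = {0, 2, 3}  B3 = {0, 3, 4}
Tree: B1–B2, B2–B3
The largest bag has 3 vertices, giving width 2; this decomposition certifies tw(G) ≤ 2. For the lower bound, G contains the cycle 3–1–2–0–4–3, so G is not a forest; only forests have treewidth ≤ 1, hence tw(G) ≥ 2. Combining the bounds, tw(G) = 2.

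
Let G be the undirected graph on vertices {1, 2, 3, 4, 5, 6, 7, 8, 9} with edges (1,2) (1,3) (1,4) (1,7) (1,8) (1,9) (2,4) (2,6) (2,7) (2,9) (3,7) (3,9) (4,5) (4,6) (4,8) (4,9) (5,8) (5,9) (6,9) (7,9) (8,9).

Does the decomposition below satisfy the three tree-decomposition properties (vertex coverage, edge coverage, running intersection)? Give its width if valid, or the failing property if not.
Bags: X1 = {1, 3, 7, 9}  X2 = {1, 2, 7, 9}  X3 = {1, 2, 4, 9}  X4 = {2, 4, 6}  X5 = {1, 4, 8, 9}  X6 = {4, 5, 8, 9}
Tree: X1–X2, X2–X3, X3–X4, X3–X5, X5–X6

No — edge (9,6) lies in no bag.

A tree decomposition must satisfy three properties: every vertex lies in some bag; for every edge, both endpoints lie together in some bag; and for every vertex, the bags containing it form a connected subtree. Here edge (9,6) lies in no bag, so the decomposition is invalid.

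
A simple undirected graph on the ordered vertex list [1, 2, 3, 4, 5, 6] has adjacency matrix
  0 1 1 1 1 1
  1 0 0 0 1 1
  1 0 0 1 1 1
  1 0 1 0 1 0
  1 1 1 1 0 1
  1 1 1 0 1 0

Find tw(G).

3

A width-3 tree decomposition is:
Bags: B1 = {1, 3, 5, 6}  B2 = {1, 2, 5, 6}  B3 = {1, 3, 4, 5}
Tree: B1–B2, B1–B3
Each bag holds 4 vertices, so the decomposition has width 3, which upper-bounds the treewidth. On the other hand G contains the 4-clique {1, 2, 5, 6}. A clique must lie in a single bag of any decomposition, so no decomposition can have width below 3. The upper and lower bounds meet at 3, so that is the treewidth.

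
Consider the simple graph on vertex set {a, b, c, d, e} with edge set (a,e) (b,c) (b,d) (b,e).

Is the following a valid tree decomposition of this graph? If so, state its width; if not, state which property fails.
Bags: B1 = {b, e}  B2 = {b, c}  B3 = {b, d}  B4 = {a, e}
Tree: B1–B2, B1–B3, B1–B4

Yes; width 1.

Every vertex of G appears in some bag (union = {a, b, c, d, e}); every edge is covered by a bag; and for each vertex v the set of bags containing v is connected in the bag tree. The decomposition is therefore valid. The largest bag has 2 vertices, so the width is 1.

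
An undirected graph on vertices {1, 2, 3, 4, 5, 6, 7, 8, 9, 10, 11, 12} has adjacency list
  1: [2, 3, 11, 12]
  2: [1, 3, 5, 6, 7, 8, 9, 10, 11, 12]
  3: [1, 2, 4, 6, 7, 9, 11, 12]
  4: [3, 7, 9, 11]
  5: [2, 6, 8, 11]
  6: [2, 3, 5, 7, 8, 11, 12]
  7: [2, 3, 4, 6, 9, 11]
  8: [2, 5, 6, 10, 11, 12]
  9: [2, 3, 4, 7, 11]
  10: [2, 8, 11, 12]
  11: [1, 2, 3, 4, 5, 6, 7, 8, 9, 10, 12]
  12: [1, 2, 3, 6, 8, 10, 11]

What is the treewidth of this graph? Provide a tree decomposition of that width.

Each bag holds 5 vertices, so the decomposition has width 4, which upper-bounds the treewidth. Conversely, {2, 8, 10, 11, 12} is a clique of size 5, and the vertices of any clique must share a bag in every tree decomposition; so some bag has ≥ 5 vertices and tw(G) ≥ 4. Therefore the treewidth is 4.

Treewidth 4.
One such decomposition:
Bags: B1 = {2, 8, 10, 11, 12}  B2 = {2, 6, 8, 11, 12}  B3 = {2, 5, 6, 8, 11}  B4 = {2, 3, 6, 11, 12}  B5 = {2, 3, 6, 7, 11}  B6 = {1, 2, 3, 11, 12}  B7 = {2, 3, 7, 9, 11}  B8 = {3, 4, 7, 9, 11}
Tree: B1–B2, B2–B3, B2–B4, B4–B5, B4–B6, B5–B7, B7–B8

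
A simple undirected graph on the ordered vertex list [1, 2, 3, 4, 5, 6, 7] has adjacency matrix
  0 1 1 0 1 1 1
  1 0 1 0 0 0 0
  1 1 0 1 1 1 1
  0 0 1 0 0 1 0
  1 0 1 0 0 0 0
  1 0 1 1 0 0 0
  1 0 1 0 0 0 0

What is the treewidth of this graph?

A width-2 tree decomposition is:
Bags: B1 = {1, 2, 3}  B2 = {1, 3, 7}  B3 = {1, 3, 5}  B4 = {1, 3, 6}  B5 = {3, 4, 6}
Tree: B1–B2, B2–B3, B2–B4, B4–B5
Every bag has size at most 3, so the width is 3 − 1 = 2 and tw(G) ≤ 2. Conversely, {1, 2, 3} is a clique of size 3, and the vertices of any clique must share a bag in every tree decomposition; so some bag has ≥ 3 vertices and tw(G) ≥ 2. Combining the bounds, tw(G) = 2.

2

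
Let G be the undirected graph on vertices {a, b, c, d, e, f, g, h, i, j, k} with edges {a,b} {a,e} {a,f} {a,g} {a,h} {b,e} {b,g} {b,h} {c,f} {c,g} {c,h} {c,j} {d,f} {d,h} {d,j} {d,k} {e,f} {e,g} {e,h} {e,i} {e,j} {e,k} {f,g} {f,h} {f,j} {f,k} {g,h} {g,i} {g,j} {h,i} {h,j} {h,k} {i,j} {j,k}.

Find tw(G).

4

A width-4 tree decomposition is:
Bags: B1 = {e, f, g, h, j}  B2 = {a, e, f, g, h}  B3 = {a, b, e, g, h}  B4 = {e, f, h, j, k}  B5 = {c, f, g, h, j}  B6 = {d, f, h, j, k}  B7 = {e, g, h, i, j}
Tree: B1–B2, B2–B3, B1–B4, B1–B5, B4–B6, B1–B7
Each bag holds 5 vertices, so the decomposition has width 4, which upper-bounds the treewidth. Conversely, {d, f, h, j, k} is a clique of size 5, and the vertices of any clique must share a bag in every tree decomposition; so some bag has ≥ 5 vertices and tw(G) ≥ 4. Therefore the treewidth is 4.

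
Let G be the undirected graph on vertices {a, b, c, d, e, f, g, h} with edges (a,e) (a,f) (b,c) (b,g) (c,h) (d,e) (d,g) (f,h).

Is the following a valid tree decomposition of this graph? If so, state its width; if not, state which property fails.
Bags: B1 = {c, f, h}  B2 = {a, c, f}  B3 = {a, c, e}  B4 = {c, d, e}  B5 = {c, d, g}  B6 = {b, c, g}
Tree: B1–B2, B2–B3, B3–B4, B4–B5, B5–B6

Yes; width 2.

Checking the three conditions: (i) the bags cover all of {a, b, c, d, e, f, g, h}; (ii) for each edge, some bag contains both endpoints; (iii) the bags containing any fixed vertex form a subtree. All hold, so the decomposition is valid with width 3 − 1 = 2.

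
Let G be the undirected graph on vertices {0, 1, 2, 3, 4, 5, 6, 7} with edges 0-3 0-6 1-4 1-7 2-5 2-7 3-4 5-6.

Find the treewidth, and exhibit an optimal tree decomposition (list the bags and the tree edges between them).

Treewidth 2.
One such decomposition:
Bags: B1 = {0, 3, 4}  B2 = {0, 1, 4}  B3 = {0, 1, 7}  B4 = {0, 2, 7}  B5 = {0, 2, 5}  B6 = {0, 5, 6}
Tree: B1–B2, B2–B3, B3–B4, B4–B5, B5–B6

The largest bag has 3 vertices, giving width 2; this decomposition certifies tw(G) ≤ 2. Since 0–3–4–1–7–2–5–6–0 is a cycle in G, G is not acyclic. Forests are exactly the graphs of treewidth ≤ 1, so tw(G) ≥ 2. Hence tw(G) = 2 exactly.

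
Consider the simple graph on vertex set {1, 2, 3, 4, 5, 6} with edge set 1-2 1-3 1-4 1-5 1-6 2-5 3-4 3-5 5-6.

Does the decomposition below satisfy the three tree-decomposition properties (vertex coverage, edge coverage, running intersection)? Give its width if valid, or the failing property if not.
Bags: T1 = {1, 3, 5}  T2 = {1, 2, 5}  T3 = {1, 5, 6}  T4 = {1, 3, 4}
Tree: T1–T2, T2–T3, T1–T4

Every vertex of G appears in some bag (union = {1, 2, 3, 4, 5, 6}); every edge is covered by a bag; and for each vertex v the set of bags containing v is connected in the bag tree. The decomposition is therefore valid. The largest bag has 3 vertices, so the width is 2.

Yes; width 2.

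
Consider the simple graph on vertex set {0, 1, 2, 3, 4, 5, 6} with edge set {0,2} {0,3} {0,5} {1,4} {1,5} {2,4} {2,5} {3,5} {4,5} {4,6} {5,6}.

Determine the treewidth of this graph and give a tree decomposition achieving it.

The largest bag has 3 vertices, giving width 2; this decomposition certifies tw(G) ≤ 2. For the lower bound, the 3 vertices {0, 2, 5} are pairwise adjacent, and any tree decomposition puts a clique entirely inside one bag — forcing width ≥ 2. The upper and lower bounds meet at 2, so that is the treewidth.

Treewidth 2.
Bags: B1 = {1, 4, 5}  B2 = {4, 5, 6}  B3 = {2, 4, 5}  B4 = {0, 2, 5}  B5 = {0, 3, 5}
Tree: B1–B2, B1–B3, B3–B4, B4–B5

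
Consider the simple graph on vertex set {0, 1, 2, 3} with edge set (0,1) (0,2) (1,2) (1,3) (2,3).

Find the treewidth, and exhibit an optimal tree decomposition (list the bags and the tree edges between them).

Treewidth 2.
One optimal decomposition is:
Bags: B1 = {1, 2, 3}  B2 = {0, 1, 2}
Tree: B1–B2

Each bag holds 3 vertices, so the decomposition has width 2, which upper-bounds the treewidth. Conversely, {0, 1, 2} is a clique of size 3, and the vertices of any clique must share a bag in every tree decomposition; so some bag has ≥ 3 vertices and tw(G) ≥ 2. Hence tw(G) = 2 exactly.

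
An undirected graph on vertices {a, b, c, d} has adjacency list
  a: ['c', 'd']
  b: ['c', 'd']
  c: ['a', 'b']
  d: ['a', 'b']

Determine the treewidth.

A width-2 tree decomposition is:
Bags: B1 = {a, c, d}  B2 = {b, c, d}
Tree: B1–B2
Every bag has size at most 3, so the width is 3 − 1 = 2 and tw(G) ≤ 2. Since d–a–c–b–d is a cycle in G, G is not acyclic. Forests are exactly the graphs of treewidth ≤ 1, so tw(G) ≥ 2. The upper and lower bounds meet at 2, so that is the treewidth.

2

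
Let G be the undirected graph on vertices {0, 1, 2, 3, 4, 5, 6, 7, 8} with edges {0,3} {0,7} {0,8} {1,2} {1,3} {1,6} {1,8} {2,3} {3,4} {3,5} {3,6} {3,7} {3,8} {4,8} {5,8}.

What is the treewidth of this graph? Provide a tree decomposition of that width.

Each bag holds 3 vertices, so the decomposition has width 2, which upper-bounds the treewidth. On the other hand G contains the 3-clique {0, 3, 8}. A clique must lie in a single bag of any decomposition, so no decomposition can have width below 2. Combining the bounds, tw(G) = 2.

Treewidth 2.
Bags: B1 = {1, 2, 3}  B2 = {1, 3, 8}  B3 = {0, 3, 8}  B4 = {3, 5, 8}  B5 = {0, 3, 7}  B6 = {3, 4, 8}  B7 = {1, 3, 6}
Tree: B1–B2, B2–B3, B3–B4, B3–B5, B2–B6, B1–B7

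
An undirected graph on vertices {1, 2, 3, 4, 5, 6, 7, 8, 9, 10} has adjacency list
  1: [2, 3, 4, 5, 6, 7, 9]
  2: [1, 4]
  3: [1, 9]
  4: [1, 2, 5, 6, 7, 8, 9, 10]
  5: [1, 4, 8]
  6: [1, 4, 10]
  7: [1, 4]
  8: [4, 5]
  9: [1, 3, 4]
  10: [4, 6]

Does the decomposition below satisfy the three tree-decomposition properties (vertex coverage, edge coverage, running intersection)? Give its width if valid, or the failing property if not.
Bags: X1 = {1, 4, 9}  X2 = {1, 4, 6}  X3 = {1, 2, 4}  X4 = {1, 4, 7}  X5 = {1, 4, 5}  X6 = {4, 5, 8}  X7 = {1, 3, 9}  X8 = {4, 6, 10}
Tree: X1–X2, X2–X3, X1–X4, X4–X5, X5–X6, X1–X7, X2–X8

Checking the three conditions: (i) the bags cover all of {1, 2, 3, 4, 5, 6, 7, 8, 9, 10}; (ii) for each edge, some bag contains both endpoints; (iii) the bags containing any fixed vertex form a subtree. All hold, so the decomposition is valid with width 3 − 1 = 2.

Yes; width 2.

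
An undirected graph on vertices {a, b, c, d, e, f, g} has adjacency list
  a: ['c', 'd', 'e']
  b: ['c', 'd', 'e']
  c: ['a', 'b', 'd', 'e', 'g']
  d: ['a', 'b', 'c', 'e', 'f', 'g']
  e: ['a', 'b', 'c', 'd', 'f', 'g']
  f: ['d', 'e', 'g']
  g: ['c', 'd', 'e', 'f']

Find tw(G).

3

A width-3 tree decomposition is:
Bags: B1 = {b, c, d, e}  B2 = {c, d, e, g}  B3 = {d, e, f, g}  B4 = {a, c, d, e}
Tree: B1–B2, B2–B3, B1–B4
Each bag holds 4 vertices, so the decomposition has width 3, which upper-bounds the treewidth. Conversely, {c, d, e, g} is a clique of size 4, and the vertices of any clique must share a bag in every tree decomposition; so some bag has ≥ 4 vertices and tw(G) ≥ 3. Hence tw(G) = 3 exactly.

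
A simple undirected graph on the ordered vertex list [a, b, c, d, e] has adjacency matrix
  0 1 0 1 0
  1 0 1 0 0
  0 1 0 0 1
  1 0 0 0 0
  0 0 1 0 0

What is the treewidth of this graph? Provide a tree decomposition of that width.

Treewidth 1.
Bags: B1 = {a, d}  B2 = {a, b}  B3 = {b, c}  B4 = {c, e}
Tree: B1–B2, B2–B3, B3–B4

The largest bag has 2 vertices, giving width 1; this decomposition certifies tw(G) ≤ 1. G has an edge, so its treewidth is at least 1. Therefore the treewidth is 1.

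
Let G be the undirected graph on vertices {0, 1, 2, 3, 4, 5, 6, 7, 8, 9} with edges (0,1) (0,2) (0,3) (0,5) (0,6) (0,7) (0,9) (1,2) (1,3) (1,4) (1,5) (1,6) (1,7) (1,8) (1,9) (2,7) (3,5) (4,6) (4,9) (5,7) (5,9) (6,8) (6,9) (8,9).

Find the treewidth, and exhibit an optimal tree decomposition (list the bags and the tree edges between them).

Every bag has size at most 4, so the width is 4 − 1 = 3 and tw(G) ≤ 3. On the other hand G contains the 4-clique {0, 1, 2, 7}. A clique must lie in a single bag of any decomposition, so no decomposition can have width below 3. Therefore the treewidth is 3.

Treewidth 3.
Bags: B1 = {1, 4, 6, 9}  B2 = {0, 1, 6, 9}  B3 = {0, 1, 5, 9}  B4 = {1, 6, 8, 9}  B5 = {0, 1, 3, 5}  B6 = {0, 1, 5, 7}  B7 = {0, 1, 2, 7}
Tree: B1–B2, B2–B3, B1–B4, B3–B5, B5–B6, B6–B7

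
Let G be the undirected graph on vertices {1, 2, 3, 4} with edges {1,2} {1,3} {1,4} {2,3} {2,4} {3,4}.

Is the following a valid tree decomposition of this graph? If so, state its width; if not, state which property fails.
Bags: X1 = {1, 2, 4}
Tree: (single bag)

A tree decomposition must satisfy three properties: every vertex lies in some bag; for every edge, both endpoints lie together in some bag; and for every vertex, the bags containing it form a connected subtree. Here vertex 3 appears in no bag, so the decomposition is invalid.

No — vertex 3 appears in no bag.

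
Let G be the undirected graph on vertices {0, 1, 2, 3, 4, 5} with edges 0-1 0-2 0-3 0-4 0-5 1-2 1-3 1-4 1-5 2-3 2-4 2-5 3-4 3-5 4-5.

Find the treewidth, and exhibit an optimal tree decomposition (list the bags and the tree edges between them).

A single bag containing all 6 vertices is trivially a valid decomposition of width 5. Conversely, {0, 1, 2, 3, 4, 5} is a clique of size 6, and the vertices of any clique must share a bag in every tree decomposition; so some bag has ≥ 6 vertices and tw(G) ≥ 5. Therefore the treewidth is 5.

Treewidth 5.
Bags: B1 = {0, 1, 2, 3, 4, 5}
Tree: (single bag)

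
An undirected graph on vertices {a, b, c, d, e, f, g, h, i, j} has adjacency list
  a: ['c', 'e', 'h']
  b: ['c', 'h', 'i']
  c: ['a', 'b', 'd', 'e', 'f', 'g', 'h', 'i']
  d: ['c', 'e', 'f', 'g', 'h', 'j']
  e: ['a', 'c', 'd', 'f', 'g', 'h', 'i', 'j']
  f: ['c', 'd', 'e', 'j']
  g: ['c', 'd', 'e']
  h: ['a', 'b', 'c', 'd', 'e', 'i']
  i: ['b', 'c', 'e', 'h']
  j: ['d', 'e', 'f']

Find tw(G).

3

A width-3 tree decomposition is:
Bags: B1 = {c, d, e, h}  B2 = {c, d, e, f}  B3 = {c, e, h, i}  B4 = {b, c, h, i}  B5 = {a, c, e, h}  B6 = {c, d, e, g}  B7 = {d, e, f, j}
Tree: B1–B2, B1–B3, B3–B4, B3–B5, B1–B6, B2–B7
Each bag holds 4 vertices, so the decomposition has width 3, which upper-bounds the treewidth. For the lower bound, the 4 vertices {d, e, f, j} are pairwise adjacent, and any tree decomposition puts a clique entirely inside one bag — forcing width ≥ 3. The upper and lower bounds meet at 3, so that is the treewidth.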